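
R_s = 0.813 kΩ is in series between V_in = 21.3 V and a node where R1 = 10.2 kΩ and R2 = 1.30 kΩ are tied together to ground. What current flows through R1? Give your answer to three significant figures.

I ≈ 1.22 mA

Combine the parallel branches: R_p = (1/10.2 + 1/1.30)⁻¹ = 1.153 kΩ.
V_A = 21.3 × 1.153/1.966 = 12.49 V.
Branch current I = V_A/R1 = 12.49/10.2 = 1.225 mA.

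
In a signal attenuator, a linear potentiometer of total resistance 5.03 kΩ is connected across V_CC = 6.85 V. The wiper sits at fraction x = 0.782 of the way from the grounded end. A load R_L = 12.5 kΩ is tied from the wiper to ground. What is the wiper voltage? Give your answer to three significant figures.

The pot divides into 1.097 kΩ above the wiper and 3.933 kΩ below.
(x·R_p) ‖ R_L = 2.992 kΩ.
Loaded-divider output: V_out = 6.85 × 0.7318 = 5.013 V.
(Unloaded: V_out = x·V_CC = 5.36 V.)

V_out ≈ 5.01 V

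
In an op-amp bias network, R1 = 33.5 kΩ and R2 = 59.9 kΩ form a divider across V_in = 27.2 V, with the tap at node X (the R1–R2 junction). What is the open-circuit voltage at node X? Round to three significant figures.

Open-circuit (no load on X): V_th = V_in · R2/(R1 + R2) = 27.2 × 59.9/(33.50 + 59.9) = 17.44 V.

V_th ≈ 17.4 V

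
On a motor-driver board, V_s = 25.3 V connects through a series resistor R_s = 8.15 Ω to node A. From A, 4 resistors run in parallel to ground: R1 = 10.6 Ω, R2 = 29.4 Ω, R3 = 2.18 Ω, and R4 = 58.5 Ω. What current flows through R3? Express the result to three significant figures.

I ≈ 1.96 A

Equivalent of the parallel group: R_p = 1.655 Ω.
V_A = 25.3 × 1.655/9.805 = 4.271 V.
I(R3) = V_A / R3 = 4.271/2.18 = 1.959 A.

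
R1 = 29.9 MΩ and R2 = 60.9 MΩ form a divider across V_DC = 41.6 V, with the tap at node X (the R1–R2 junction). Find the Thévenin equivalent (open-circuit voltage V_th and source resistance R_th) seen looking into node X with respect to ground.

V_th ≈ 27.9 V, R_th ≈ 20.1 MΩ

With X open, the divider is unloaded: V_th = 41.6 × 60.9/90.80 = 27.90 V.
Zeroing V_DC shorts the top of R1 to ground, so R_th = R1 ‖ R2 = 20.05 MΩ.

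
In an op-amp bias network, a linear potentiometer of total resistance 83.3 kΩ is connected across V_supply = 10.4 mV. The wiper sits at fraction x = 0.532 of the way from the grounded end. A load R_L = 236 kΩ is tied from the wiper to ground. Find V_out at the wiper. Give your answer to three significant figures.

V_out ≈ 5.09 mV

The pot divides into 38.98 kΩ above the wiper and 44.32 kΩ below.
Lower segment in parallel with the load: 44.32 ‖ 236 = 37.31 kΩ.
V_out = 10.4 × 37.31/(38.98 + 37.31) = 5.086 mV.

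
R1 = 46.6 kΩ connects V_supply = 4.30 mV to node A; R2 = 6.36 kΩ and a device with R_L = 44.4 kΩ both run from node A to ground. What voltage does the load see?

V_out ≈ 0.459 mV

First combine the lower leg with the load: R2 ‖ R_L = 5.563 kΩ.
Voltage divider with the loaded lower leg: V_out = 4.30 × 5.563/(46.6 + 5.563) = 4.30 × 0.1066 = 0.4586 mV.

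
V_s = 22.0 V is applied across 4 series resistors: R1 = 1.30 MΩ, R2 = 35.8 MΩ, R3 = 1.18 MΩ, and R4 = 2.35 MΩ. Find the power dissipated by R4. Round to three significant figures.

ΣR = 40.63 MΩ → I = 22.0/40.63 = 0.5415 µA.
P = I²R = 0.2932 × 2.35 = 0.6890 µW.

P ≈ 0.689 µW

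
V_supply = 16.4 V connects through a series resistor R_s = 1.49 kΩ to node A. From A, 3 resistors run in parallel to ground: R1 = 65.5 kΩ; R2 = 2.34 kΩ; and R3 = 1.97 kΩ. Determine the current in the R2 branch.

Parallel bank: R_p = 1/(1/65.5 + 1/2.34 + 1/1.97) = 1.052 kΩ.
V_A = 16.4 × 1.052/2.542 = 6.789 V.
Branch current I = V_A/R2 = 6.789/2.34 = 2.901 mA.
(Equivalently: I_total = 6.451 mA, then current-divider fraction G_k/ΣG = 0.4497.)

I ≈ 2.90 mA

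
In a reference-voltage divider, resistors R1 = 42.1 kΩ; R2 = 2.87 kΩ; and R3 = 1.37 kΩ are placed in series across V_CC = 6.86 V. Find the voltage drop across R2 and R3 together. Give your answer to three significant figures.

V ≈ 0.628 V

Total series resistance ΣR = 42.1 + 2.87 + 1.37 = 46.34 kΩ.
R_{R2..R3} = 2.87 + 1.37 = 4.240 kΩ.
Voltage divider: V = V_CC · (4.240 / 46.34) = 6.86 × 0.09150 = 0.6277 V.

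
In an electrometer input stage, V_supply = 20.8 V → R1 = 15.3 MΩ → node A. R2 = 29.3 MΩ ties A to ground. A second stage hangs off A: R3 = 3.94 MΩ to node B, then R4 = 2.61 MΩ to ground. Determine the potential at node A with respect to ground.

V_A ≈ 5.39 V

Node A sees R2 in parallel with the series input of stage 2, R3 + R4 = 6.550 MΩ.
R2 ‖ (R3+R4) = 5.353 MΩ.
V_A = 20.8 × 5.353/(15.3 + 5.353) = 5.391 V.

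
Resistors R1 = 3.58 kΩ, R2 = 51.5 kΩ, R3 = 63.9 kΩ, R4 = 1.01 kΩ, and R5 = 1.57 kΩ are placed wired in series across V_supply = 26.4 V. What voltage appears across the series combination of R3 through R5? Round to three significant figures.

V ≈ 14.4 V

ΣR = 3.58 + 51.5 + 63.9 + 1.01 + 1.57 = 121.6 kΩ.
R_{R3..R5} = 63.9 + 1.01 + 1.57 = 66.48 kΩ.
By the voltage-divider rule, V = 26.4 × 66.48/121.6 = 14.44 V.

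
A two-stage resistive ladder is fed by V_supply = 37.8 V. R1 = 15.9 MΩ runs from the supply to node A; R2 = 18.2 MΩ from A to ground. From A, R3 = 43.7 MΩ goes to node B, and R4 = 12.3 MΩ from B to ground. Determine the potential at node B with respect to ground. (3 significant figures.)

V_B ≈ 3.85 V

Looking into the second stage from A: R3 + R4 = 56.00 MΩ appears in parallel with R2.
Effective lower resistance at A: R2 ‖ 56.00 = 13.74 MΩ.
V_A = 37.8 × 13.74/(15.9 + 13.74) = 17.52 V.
V_B = V_A × 0.2196 = 3.848 V.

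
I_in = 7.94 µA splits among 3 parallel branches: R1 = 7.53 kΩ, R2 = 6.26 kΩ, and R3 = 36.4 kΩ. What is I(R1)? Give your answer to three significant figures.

Total conductance ΣG = 1/7.53 + 1/6.26 + 1/36.4 = 0.3200 (units of 1/kΩ).
Current divider: I(R1) = I_in · G_k/ΣG = 7.94 × (0.1328/0.3200) = 7.94 × 0.4150 = 3.295 µA.

I ≈ 3.29 µA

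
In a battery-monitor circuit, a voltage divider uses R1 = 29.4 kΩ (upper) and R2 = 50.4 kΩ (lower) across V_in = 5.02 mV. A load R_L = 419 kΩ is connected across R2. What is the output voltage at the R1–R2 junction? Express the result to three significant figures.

V_out ≈ 3.04 mV

The load sits in parallel with R2, giving an effective lower resistance R2' = R2·R_L/(R2+R_L) = 44.99 kΩ.
Then V_out = V_in · R2'/(R1 + R2') = 5.02 × 44.99/74.39 = 3.036 mV.
(Unloaded it would be 3.17 mV; the load pulls it down.)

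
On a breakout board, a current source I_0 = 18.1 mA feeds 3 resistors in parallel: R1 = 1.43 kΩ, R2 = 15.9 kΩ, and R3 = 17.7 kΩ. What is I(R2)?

I ≈ 1.39 mA

ΣG = 1/1.43 + 1/15.9 + 1/17.7 = 0.8187.
R2 takes the fraction G_k/ΣG = 0.06289/0.8187 = 0.07682, so I = 18.1 × 0.07682 = 1.390 mA.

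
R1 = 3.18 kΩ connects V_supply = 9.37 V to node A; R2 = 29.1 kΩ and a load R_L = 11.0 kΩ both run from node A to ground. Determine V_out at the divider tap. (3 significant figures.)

V_out ≈ 6.70 V

R2 ‖ R_L = (29.1 × 11.0)/(29.1 + 11.0) = 7.983 kΩ.
Then V_out = V_supply · R2'/(R1 + R2') = 9.37 × 7.983/11.16 = 6.701 V.
(Unloaded it would be 8.45 V; the load pulls it down.)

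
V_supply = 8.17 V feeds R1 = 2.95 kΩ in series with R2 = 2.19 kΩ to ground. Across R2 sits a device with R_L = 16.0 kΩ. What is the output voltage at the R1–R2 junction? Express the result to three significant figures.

V_out ≈ 3.23 V

The load sits in parallel with R2, giving an effective lower resistance R2' = R2·R_L/(R2+R_L) = 1.926 kΩ.
Now apply the divider: V_out = 8.17 × 0.3950 = 3.227 V.
(Unloaded it would be 3.48 V; the load pulls it down.)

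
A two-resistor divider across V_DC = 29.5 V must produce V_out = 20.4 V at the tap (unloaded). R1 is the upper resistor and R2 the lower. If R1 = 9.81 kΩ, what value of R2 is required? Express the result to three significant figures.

R2 ≈ 22.0 kΩ

V_out/V_DC = R2/(R1+R2) = 0.6915.
So R2 = R1 · V_out/(V_DC − V_out) = 9.81 × 20.4/(29.5 − 20.4) = 9.81 × 2.242 = 21.99 kΩ.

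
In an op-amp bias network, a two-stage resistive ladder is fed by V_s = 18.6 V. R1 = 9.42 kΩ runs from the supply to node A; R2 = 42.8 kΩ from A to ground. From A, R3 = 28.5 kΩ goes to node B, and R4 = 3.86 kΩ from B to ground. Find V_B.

Looking into the second stage from A: R3 + R4 = 32.36 kΩ appears in parallel with R2.
R2 ‖ (R3+R4) = 18.43 kΩ.
First divider: V_A = V_s · 18.43/(9.42 + 18.43) = 12.31 V.
Then the unloaded second divider: V_B = V_A × R4/(R3+R4) = 12.31 × 0.1193 = 1.468 V.

V_B ≈ 1.47 V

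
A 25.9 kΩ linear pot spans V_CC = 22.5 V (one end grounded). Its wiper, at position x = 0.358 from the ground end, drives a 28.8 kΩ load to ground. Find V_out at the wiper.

Split the track: R_lower = x·R_p = 9.272 kΩ, R_upper = (1−x)·R_p = 16.63 kΩ.
(x·R_p) ‖ R_L = 7.014 kΩ.
Loaded-divider output: V_out = 22.5 × 0.2967 = 6.675 V.

V_out ≈ 6.68 V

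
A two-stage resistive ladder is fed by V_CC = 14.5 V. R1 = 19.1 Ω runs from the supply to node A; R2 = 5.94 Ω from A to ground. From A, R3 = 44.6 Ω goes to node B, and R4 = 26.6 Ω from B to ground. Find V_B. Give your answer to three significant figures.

Node A sees R2 in parallel with the series input of stage 2, R3 + R4 = 71.20 Ω.
R2 ‖ (R3+R4) = 5.483 Ω.
So V_A = 14.5 × 0.2230 = 3.234 V.
V_B = V_A × 0.3736 = 1.208 V.

V_B ≈ 1.21 V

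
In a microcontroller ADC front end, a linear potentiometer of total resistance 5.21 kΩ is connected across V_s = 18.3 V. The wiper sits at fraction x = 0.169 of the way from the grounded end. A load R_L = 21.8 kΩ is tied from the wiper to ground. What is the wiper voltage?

V_out ≈ 2.99 V

The pot divides into 4.330 kΩ above the wiper and 0.8805 kΩ below.
(x·R_p) ‖ R_L = 0.8463 kΩ.
Loaded-divider output: V_out = 18.3 × 0.1635 = 2.992 V.
(Unloaded: V_out = x·V_s = 3.09 V.)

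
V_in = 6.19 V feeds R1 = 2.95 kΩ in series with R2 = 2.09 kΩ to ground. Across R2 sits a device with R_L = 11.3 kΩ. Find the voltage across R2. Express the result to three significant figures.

V_out ≈ 2.32 V

R2 ‖ R_L = (2.09 × 11.3)/(2.09 + 11.3) = 1.764 kΩ.
Voltage divider with the loaded lower leg: V_out = 6.19 × 1.764/(2.95 + 1.764) = 6.19 × 0.3742 = 2.316 V.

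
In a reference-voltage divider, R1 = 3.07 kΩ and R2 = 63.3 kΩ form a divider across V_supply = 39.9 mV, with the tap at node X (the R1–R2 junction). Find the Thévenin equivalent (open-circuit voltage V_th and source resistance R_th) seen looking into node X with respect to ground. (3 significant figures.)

Open-circuit (no load on X): V_th = V_supply · R2/(R1 + R2) = 39.9 × 63.3/(3.070 + 63.3) = 38.05 mV.
Zeroing V_supply shorts the top of R1 to ground, so R_th = R1 ‖ R2 = 2.928 kΩ.

V_th ≈ 38.1 mV, R_th ≈ 2.93 kΩ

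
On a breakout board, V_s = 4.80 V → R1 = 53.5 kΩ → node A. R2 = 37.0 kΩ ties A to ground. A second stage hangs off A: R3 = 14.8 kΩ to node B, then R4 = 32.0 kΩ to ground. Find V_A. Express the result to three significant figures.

V_A ≈ 1.34 V

Looking into the second stage from A: R3 + R4 = 46.80 kΩ appears in parallel with R2.
R2 ‖ (R3+R4) = 20.66 kΩ.
First divider: V_A = V_s · 20.66/(53.5 + 20.66) = 1.337 V.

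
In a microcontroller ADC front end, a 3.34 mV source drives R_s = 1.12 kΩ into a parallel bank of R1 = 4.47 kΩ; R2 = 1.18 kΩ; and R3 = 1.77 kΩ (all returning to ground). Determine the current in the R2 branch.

I ≈ 0.999 µA

Parallel bank: R_p = 1/(1/4.47 + 1/1.18 + 1/1.77) = 0.6112 kΩ.
V_A = 3.34 × 0.6112/1.731 = 1.179 mV.
Branch current I = V_A/R2 = 1.179/1.18 = 0.9993 µA.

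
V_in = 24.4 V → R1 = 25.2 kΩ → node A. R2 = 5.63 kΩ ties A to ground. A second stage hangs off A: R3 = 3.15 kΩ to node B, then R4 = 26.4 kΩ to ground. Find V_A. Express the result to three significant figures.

V_A ≈ 3.86 V

Looking into the second stage from A: R3 + R4 = 29.55 kΩ appears in parallel with R2.
R2 ‖ (R3+R4) = 4.729 kΩ.
So V_A = 24.4 × 0.1580 = 3.855 V.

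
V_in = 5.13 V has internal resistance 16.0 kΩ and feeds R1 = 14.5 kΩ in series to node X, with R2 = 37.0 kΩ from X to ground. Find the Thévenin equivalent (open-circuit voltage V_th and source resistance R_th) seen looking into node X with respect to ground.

R1' = 16.0 + 14.5 = 30.50 kΩ (source resistance + R1).
With X open, the divider is unloaded: V_th = 5.13 × 37.0/67.50 = 2.812 V.
Zeroing V_in shorts the top of R1' to ground, so R_th = R1' ‖ R2 = 16.72 kΩ.

V_th ≈ 2.81 V, R_th ≈ 16.7 kΩ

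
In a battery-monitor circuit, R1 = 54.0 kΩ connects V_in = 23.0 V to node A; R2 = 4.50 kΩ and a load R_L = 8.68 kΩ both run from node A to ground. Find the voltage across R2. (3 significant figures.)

V_out ≈ 1.20 V

R2 ‖ R_L = (4.50 × 8.68)/(4.50 + 8.68) = 2.964 kΩ.
Voltage divider with the loaded lower leg: V_out = 23.0 × 2.964/(54.0 + 2.964) = 23.0 × 0.05203 = 1.197 V.
(Unloaded it would be 1.77 V; the load pulls it down.)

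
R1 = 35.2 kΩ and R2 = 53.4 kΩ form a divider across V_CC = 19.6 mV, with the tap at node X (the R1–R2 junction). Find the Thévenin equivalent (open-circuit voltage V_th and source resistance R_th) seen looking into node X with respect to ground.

With X open, the divider is unloaded: V_th = 19.6 × 53.4/88.60 = 11.81 mV.
With V_CC suppressed (replaced by a short), R_th = R1 ‖ R2 = (35.20 × 53.4)/(35.20 + 53.4) = 21.22 kΩ.

V_th ≈ 11.8 mV, R_th ≈ 21.2 kΩ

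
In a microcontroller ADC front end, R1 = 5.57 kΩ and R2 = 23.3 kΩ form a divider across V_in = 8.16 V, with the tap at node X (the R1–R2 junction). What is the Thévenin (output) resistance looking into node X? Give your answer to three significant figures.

Zeroing V_in shorts the top of R1 to ground, so R_th = R1 ‖ R2 = 4.495 kΩ.

R_th ≈ 4.50 kΩ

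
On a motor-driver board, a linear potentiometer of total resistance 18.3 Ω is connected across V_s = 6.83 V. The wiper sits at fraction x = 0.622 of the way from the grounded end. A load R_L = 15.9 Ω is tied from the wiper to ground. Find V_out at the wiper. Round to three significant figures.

V_out ≈ 3.34 V

The pot divides into 6.917 Ω above the wiper and 11.38 Ω below.
R_L loads the lower segment: effective lower R = 6.634 Ω.
Loaded-divider output: V_out = 6.83 × 0.4895 = 3.343 V.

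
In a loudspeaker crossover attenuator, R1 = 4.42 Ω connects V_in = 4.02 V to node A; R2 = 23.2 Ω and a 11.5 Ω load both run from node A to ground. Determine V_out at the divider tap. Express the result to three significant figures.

V_out ≈ 2.55 V

R2 ‖ R_L = (23.2 × 11.5)/(23.2 + 11.5) = 7.689 Ω.
Then V_out = V_in · R2'/(R1 + R2') = 4.02 × 7.689/12.11 = 2.553 V.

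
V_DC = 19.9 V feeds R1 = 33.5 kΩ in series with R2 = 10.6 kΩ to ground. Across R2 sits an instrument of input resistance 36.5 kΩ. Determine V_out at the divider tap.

V_out ≈ 3.92 V

The load sits in parallel with R2, giving an effective lower resistance R2' = R2·R_L/(R2+R_L) = 8.214 kΩ.
Then V_out = V_DC · R2'/(R1 + R2') = 19.9 × 8.214/41.71 = 3.919 V.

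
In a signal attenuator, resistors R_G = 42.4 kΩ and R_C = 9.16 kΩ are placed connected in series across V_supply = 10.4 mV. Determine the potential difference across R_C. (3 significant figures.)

V ≈ 1.85 mV

Series total: ΣR = 42.4 + 9.16 = 51.56 kΩ.
By the voltage-divider rule, V = 10.4 × 9.160/51.56 = 1.848 mV.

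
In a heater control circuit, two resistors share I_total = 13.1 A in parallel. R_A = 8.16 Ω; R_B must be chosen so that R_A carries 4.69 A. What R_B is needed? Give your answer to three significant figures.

R_B ≈ 4.55 Ω

Two-branch current divider: I_A = I_total · R_B/(R_A + R_B).
With f = 0.3580, R_B = R_A · f/(1−f) = 8.16 × 0.5577 = 4.551 Ω.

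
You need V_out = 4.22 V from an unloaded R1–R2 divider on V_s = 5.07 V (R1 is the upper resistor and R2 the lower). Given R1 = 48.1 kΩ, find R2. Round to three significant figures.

The divider ratio is R2/(R1+R2) = 4.22/5.07 = 0.8323.
So R2 = R1 · V_out/(V_s − V_out) = 48.1 × 4.22/(5.07 − 4.22) = 48.1 × 4.965 = 238.8 kΩ.

R2 ≈ 239 kΩ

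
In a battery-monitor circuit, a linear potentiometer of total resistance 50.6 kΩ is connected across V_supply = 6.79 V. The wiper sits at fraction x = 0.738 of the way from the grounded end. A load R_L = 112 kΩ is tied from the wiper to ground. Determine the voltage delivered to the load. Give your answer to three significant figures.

V_out ≈ 4.61 V

Split the track: R_lower = x·R_p = 37.34 kΩ, R_upper = (1−x)·R_p = 13.26 kΩ.
(x·R_p) ‖ R_L = 28.01 kΩ.
Then V_out = V_supply · 28.01/(13.26 + 28.01) = 4.608 V.
(Unloaded: V_out = x·V_supply = 5.01 V.)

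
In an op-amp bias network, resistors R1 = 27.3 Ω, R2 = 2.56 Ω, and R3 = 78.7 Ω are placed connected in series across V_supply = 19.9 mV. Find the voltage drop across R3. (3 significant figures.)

V ≈ 14.4 mV

Total series resistance ΣR = 27.3 + 2.56 + 78.7 = 108.6 Ω.
Voltage divider: V = V_supply · (78.70 / 108.6) = 19.9 × 0.7249 = 14.43 mV.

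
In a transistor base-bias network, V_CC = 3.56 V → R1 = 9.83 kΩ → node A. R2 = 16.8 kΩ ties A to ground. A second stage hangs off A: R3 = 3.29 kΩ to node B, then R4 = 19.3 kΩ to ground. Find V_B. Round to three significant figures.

The second stage (R3 + R4 = 22.59 kΩ) loads node A in parallel with R2.
Effective lower resistance at A: R2 ‖ 22.59 = 9.635 kΩ.
First divider: V_A = V_CC · 9.635/(9.83 + 9.635) = 1.762 V.
V_B = V_A × 0.8544 = 1.506 V.

V_B ≈ 1.51 V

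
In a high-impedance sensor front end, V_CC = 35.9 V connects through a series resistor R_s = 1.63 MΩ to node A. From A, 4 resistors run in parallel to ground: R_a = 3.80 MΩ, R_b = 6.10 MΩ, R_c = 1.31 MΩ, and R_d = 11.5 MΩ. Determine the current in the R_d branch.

I ≈ 1.01 µA

Parallel bank: R_p = 1/(1/3.80 + 1/6.10 + 1/1.31 + 1/11.5) = 0.7828 MΩ.
V_A = 35.9 × 0.7828/2.413 = 11.65 V.
I(R_d) = V_A / R_d = 11.65/11.5 = 1.013 µA.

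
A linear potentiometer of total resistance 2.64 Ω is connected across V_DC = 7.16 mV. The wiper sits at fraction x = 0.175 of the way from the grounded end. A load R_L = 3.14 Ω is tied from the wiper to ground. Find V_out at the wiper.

Split the track: R_lower = x·R_p = 0.4620 Ω, R_upper = (1−x)·R_p = 2.178 Ω.
Lower segment in parallel with the load: 0.4620 ‖ 3.14 = 0.4027 Ω.
Loaded-divider output: V_out = 7.16 × 0.1561 = 1.117 mV.

V_out ≈ 1.12 mV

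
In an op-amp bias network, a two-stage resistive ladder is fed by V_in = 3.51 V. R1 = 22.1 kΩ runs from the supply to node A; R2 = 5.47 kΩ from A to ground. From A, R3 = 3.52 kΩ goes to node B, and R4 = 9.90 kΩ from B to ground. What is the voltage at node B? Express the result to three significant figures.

Looking into the second stage from A: R3 + R4 = 13.42 kΩ appears in parallel with R2.
R2 ‖ (R3+R4) = 3.886 kΩ.
V_A = 3.51 × 3.886/(22.1 + 3.886) = 0.5249 V.
Stage 2 is unloaded, so V_B = V_A · R4/(R3+R4) = 0.5249 × 9.90/13.42 = 0.3872 V.

V_B ≈ 0.387 V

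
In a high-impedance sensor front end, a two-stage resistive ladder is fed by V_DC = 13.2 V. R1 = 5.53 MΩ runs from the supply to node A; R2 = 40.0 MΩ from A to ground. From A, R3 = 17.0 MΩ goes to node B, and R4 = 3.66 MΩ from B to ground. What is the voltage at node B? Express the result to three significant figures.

V_B ≈ 1.66 V

Node A sees R2 in parallel with the series input of stage 2, R3 + R4 = 20.66 MΩ.
Effective lower resistance at A: R2 ‖ 20.66 = 13.62 MΩ.
So V_A = 13.2 × 0.7113 = 9.389 V.
Stage 2 is unloaded, so V_B = V_A · R4/(R3+R4) = 9.389 × 3.66/20.66 = 1.663 V.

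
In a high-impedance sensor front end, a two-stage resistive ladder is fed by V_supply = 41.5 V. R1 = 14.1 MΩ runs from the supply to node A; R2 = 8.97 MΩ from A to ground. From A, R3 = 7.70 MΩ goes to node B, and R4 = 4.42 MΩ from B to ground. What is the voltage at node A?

Node A sees R2 in parallel with the series input of stage 2, R3 + R4 = 12.12 MΩ.
R2 ‖ (R3+R4) = 5.155 MΩ.
So V_A = 41.5 × 0.2677 = 11.11 V.

V_A ≈ 11.1 V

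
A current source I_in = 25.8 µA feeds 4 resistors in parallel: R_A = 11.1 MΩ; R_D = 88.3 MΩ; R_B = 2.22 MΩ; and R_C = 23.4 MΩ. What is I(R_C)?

I ≈ 1.85 µA

Conductances: ΣG = 1/11.1 + 1/88.3 + 1/2.22 + 1/23.4 = 0.5946 (1/MΩ).
By the current-divider rule, I = I_in · G_k/ΣG = 25.8 × 0.07187 = 1.854 µA.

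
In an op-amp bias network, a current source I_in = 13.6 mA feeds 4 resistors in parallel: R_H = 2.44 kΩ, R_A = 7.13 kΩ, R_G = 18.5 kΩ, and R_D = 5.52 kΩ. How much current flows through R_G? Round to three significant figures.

I ≈ 0.936 mA

ΣG = 1/2.44 + 1/7.13 + 1/18.5 + 1/5.52 = 0.7853.
Current divider: I(R_G) = I_in · G_k/ΣG = 13.6 × (0.05405/0.7853) = 13.6 × 0.06883 = 0.9361 mA.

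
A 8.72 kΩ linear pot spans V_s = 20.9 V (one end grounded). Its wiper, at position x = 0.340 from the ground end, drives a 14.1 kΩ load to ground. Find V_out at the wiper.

Split the track: R_lower = x·R_p = 2.965 kΩ, R_upper = (1−x)·R_p = 5.755 kΩ.
Lower segment in parallel with the load: 2.965 ‖ 14.1 = 2.450 kΩ.
V_out = 20.9 × 2.450/(5.755 + 2.450) = 6.240 V.

V_out ≈ 6.24 V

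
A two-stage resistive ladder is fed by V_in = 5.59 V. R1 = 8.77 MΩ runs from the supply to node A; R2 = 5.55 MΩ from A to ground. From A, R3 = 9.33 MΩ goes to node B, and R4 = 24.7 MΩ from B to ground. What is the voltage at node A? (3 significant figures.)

V_A ≈ 1.97 V

Node A sees R2 in parallel with the series input of stage 2, R3 + R4 = 34.03 MΩ.
R2 ‖ (R3+R4) = 4.772 MΩ.
So V_A = 5.59 × 0.3524 = 1.970 V.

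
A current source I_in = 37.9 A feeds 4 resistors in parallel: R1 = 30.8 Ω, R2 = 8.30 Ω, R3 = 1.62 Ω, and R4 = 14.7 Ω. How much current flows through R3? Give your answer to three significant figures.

Total conductance ΣG = 1/30.8 + 1/8.30 + 1/1.62 + 1/14.7 = 0.8383 (units of 1/Ω).
By the current-divider rule, I = I_in · G_k/ΣG = 37.9 × 0.7364 = 27.91 A.

I ≈ 27.9 A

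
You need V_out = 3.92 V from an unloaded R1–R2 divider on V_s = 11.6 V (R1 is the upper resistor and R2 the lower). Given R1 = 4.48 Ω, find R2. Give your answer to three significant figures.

R2 ≈ 2.29 Ω

Required fraction k = V_out/V_s = 0.3379.
So R2 = R1 · V_out/(V_s − V_out) = 4.48 × 3.92/(11.6 − 3.92) = 4.48 × 0.5104 = 2.287 Ω.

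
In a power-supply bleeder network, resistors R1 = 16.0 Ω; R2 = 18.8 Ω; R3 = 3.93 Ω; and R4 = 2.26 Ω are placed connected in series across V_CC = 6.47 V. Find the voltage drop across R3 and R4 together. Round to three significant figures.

V ≈ 0.977 V

Total series resistance ΣR = 16.0 + 18.8 + 3.93 + 2.26 = 40.99 Ω.
R_{R3..R4} = 3.93 + 2.26 = 6.190 Ω.
By the voltage-divider rule, V = 6.47 × 6.190/40.99 = 0.9771 V.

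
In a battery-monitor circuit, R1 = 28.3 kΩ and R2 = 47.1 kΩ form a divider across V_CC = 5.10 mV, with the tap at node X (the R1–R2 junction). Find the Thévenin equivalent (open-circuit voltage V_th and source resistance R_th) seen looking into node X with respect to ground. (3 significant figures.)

V_th ≈ 3.19 mV, R_th ≈ 17.7 kΩ

With X open, the divider is unloaded: V_th = 5.10 × 47.1/75.40 = 3.186 mV.
Zeroing V_CC shorts the top of R1 to ground, so R_th = R1 ‖ R2 = 17.68 kΩ.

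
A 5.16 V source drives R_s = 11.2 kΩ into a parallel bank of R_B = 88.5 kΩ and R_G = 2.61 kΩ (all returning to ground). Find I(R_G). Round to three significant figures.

Combine the parallel branches: R_p = (1/88.5 + 1/2.61)⁻¹ = 2.535 kΩ.
V_A = 5.16 × 2.535/13.74 = 0.9524 V.
Branch current I = V_A/R_G = 0.9524/2.61 = 0.3649 mA.
(Equivalently: I_total = 0.3757 mA, then current-divider fraction G_k/ΣG = 0.9714.)

I ≈ 0.365 mA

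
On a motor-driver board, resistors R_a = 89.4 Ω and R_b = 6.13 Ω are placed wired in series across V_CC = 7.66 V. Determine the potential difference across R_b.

V ≈ 0.492 V

ΣR = 89.4 + 6.13 = 95.53 Ω.
Voltage divider: V = V_CC · (6.130 / 95.53) = 7.66 × 0.06417 = 0.4915 V.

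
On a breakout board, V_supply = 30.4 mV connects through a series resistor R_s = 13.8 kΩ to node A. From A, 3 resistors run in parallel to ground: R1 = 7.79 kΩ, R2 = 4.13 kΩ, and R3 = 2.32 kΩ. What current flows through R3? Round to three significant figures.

I ≈ 1.09 µA

Parallel bank: R_p = 1/(1/7.79 + 1/4.13 + 1/2.32) = 1.248 kΩ.
V_A = 30.4 × 1.248/15.05 = 2.520 mV.
Branch current I = V_A/R3 = 2.520/2.32 = 1.086 µA.
(Equivalently: I_total = 2.020 µA, then current-divider fraction G_k/ΣG = 0.5378.)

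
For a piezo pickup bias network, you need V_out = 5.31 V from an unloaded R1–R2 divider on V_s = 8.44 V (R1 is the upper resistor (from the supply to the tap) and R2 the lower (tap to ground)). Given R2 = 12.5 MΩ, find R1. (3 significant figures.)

Required fraction k = V_out/V_s = 0.6291.
Rearranging, R1 = R2·(1−k)/k = 12.5 × 0.5895 = 7.368 MΩ.

R1 ≈ 7.37 MΩ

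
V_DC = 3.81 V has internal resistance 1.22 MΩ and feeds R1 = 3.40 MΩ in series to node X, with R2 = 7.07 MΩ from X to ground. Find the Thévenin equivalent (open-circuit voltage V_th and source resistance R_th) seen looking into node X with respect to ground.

R1' = 1.22 + 3.40 = 4.620 MΩ (source resistance + R1).
Open-circuit (no load on X): V_th = V_DC · R2/(R1' + R2) = 3.81 × 7.07/(4.620 + 7.07) = 2.304 V.
Looking into X with the source shorted: R_th = R1'·R2/(R1'+R2) = 4.620 × 7.07/11.69 = 2.794 MΩ.

V_th ≈ 2.30 V, R_th ≈ 2.79 MΩ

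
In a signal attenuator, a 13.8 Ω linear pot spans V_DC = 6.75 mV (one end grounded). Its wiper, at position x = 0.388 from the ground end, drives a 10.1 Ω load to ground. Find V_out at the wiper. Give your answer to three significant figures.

V_out ≈ 1.98 mV

The pot divides into 8.446 Ω above the wiper and 5.354 Ω below.
(x·R_p) ‖ R_L = 3.499 Ω.
Loaded-divider output: V_out = 6.75 × 0.2930 = 1.977 mV.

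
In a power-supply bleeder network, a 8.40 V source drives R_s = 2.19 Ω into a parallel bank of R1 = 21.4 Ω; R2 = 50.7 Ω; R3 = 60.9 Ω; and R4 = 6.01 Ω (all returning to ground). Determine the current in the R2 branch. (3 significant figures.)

I ≈ 0.107 A

Parallel bank: R_p = 1/(1/21.4 + 1/50.7 + 1/60.9 + 1/6.01) = 4.012 Ω.
V_A = 8.40 × 4.012/6.202 = 5.434 V.
Branch current I = V_A/R2 = 5.434/50.7 = 0.1072 A.
(Check via current divider: I_total = 1.354 A; share G_k/ΣG = 0.07913 → same result.)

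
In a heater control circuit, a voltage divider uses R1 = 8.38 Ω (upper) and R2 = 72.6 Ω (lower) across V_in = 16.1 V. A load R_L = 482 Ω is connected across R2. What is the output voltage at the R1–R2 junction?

R2 ‖ R_L = (72.6 × 482)/(72.6 + 482) = 63.10 Ω.
Voltage divider with the loaded lower leg: V_out = 16.1 × 63.10/(8.38 + 63.10) = 16.1 × 0.8828 = 14.21 V.
(Unloaded it would be 14.4 V; the load pulls it down.)

V_out ≈ 14.2 V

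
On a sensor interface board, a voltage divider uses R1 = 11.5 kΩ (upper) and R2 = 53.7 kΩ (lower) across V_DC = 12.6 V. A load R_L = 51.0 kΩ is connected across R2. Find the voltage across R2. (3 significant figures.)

First combine the lower leg with the load: R2 ‖ R_L = 26.16 kΩ.
Now apply the divider: V_out = 12.6 × 0.6946 = 8.752 V.

V_out ≈ 8.75 V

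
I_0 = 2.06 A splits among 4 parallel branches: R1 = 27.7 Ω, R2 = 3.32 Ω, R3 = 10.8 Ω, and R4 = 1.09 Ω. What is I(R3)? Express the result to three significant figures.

Conductances: ΣG = 1/27.7 + 1/3.32 + 1/10.8 + 1/1.09 = 1.347 (1/Ω).
Current divider: I(R3) = I_0 · G_k/ΣG = 2.06 × (0.09259/1.347) = 2.06 × 0.06872 = 0.1416 A.

I ≈ 0.142 A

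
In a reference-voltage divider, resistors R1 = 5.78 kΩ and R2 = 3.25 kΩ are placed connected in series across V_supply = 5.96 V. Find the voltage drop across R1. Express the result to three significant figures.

ΣR = 5.78 + 3.25 = 9.030 kΩ.
V = V_supply · R/ΣR = 5.96 × 0.6401 = 3.815 V.

V ≈ 3.81 V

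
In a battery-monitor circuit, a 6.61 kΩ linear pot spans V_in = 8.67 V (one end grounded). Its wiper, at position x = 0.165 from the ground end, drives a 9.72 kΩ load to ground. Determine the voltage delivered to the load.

V_out ≈ 1.31 V

Split the track: R_lower = x·R_p = 1.091 kΩ, R_upper = (1−x)·R_p = 5.519 kΩ.
Lower segment in parallel with the load: 1.091 ‖ 9.72 = 0.9806 kΩ.
V_out = 8.67 × 0.9806/(5.519 + 0.9806) = 1.308 V.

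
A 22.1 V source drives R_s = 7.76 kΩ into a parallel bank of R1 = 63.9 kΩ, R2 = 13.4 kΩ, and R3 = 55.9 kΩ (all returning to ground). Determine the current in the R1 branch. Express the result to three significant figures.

I ≈ 0.188 mA

Equivalent of the parallel group: R_p = 9.245 kΩ.
V_A = 22.1 × 9.245/17.01 = 12.02 V.
I(R1) = V_A / R1 = 12.02/63.9 = 0.1880 mA.
(Equivalently: I_total = 1.300 mA, then current-divider fraction G_k/ΣG = 0.1447.)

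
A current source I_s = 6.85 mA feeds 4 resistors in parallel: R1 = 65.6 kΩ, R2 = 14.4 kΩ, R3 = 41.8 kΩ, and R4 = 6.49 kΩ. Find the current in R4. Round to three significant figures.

ΣG = 1/65.6 + 1/14.4 + 1/41.8 + 1/6.49 = 0.2627.
R4 takes the fraction G_k/ΣG = 0.1541/0.2627 = 0.5865, so I = 6.85 × 0.5865 = 4.018 mA.

I ≈ 4.02 mA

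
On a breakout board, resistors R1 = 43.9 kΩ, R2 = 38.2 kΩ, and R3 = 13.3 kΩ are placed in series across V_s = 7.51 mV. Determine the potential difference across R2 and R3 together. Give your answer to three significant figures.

V ≈ 4.05 mV

Total series resistance ΣR = 43.9 + 38.2 + 13.3 = 95.40 kΩ.
R_{R2..R3} = 38.2 + 13.3 = 51.50 kΩ.
V = V_s · R/ΣR = 7.51 × 0.5398 = 4.054 mV.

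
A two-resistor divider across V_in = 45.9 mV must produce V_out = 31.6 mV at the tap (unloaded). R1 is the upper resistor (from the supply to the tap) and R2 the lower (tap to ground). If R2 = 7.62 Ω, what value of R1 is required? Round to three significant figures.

The divider ratio is R2/(R1+R2) = 31.6/45.9 = 0.6885.
Rearranging, R1 = R2·(1−k)/k = 7.62 × 0.4525 = 3.448 Ω.

R1 ≈ 3.45 Ω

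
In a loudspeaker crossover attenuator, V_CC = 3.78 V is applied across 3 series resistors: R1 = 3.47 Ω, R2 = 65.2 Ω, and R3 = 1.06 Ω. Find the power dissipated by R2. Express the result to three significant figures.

The common current is I = 3.78/69.73 = 0.05421 A.
P(R2) = I²·R2 = (0.05421)² × 65.2 = 0.1916 W.

P ≈ 0.192 W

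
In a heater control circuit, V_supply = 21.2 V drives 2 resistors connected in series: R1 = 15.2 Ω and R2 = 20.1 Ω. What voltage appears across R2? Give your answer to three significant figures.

ΣR = 15.2 + 20.1 = 35.30 Ω.
By the voltage-divider rule, V = 21.2 × 20.10/35.30 = 12.07 V.

V ≈ 12.1 V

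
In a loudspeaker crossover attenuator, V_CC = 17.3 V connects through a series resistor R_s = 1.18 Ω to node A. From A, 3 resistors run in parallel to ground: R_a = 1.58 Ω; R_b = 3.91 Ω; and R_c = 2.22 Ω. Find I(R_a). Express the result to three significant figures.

Combine the parallel branches: R_p = (1/1.58 + 1/3.91 + 1/2.22)⁻¹ = 0.7468 Ω.
V_A by voltage divider: V_A = 17.3 × 0.7468/(1.18 + 0.7468) = 6.705 V.
I(R_a) = V_A / R_a = 6.705/1.58 = 4.244 A.
(Equivalently: I_total = 8.979 A, then current-divider fraction G_k/ΣG = 0.4726.)

I ≈ 4.24 A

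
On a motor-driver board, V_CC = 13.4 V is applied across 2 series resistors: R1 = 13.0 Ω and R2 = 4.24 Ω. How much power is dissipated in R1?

P ≈ 7.85 W

Series current I = V_CC/ΣR = 13.4/17.24 = 0.7773 A.
P = I²R = 0.6041 × 13.0 = 7.854 W.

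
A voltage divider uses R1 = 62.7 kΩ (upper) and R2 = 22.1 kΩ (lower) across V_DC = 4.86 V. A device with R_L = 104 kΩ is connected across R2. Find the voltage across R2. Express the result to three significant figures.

R2 ‖ R_L = (22.1 × 104)/(22.1 + 104) = 18.23 kΩ.
Now apply the divider: V_out = 4.86 × 0.2252 = 1.095 V.
(Unloaded it would be 1.27 V; the load pulls it down.)

V_out ≈ 1.09 V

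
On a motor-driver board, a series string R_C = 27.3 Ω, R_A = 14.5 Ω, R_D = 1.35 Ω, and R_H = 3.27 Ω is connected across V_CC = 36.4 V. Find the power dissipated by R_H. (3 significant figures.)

P ≈ 2.01 W

Series current I = V_CC/ΣR = 36.4/46.42 = 0.7841 A.
V(R_H) = I·R = 2.564 V; P = V·I = 2.564 × 0.7841 = 2.011 W.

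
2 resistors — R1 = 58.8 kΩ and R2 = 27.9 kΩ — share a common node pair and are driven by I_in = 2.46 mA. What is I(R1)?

I ≈ 0.792 mA

Two-branch current divider: I_k = I_in · R_other/(R_1 + R_2).
I(R1) = 2.46 × 27.9/(58.8 + 27.9) = 2.46 × 0.3218 = 0.7916 mA.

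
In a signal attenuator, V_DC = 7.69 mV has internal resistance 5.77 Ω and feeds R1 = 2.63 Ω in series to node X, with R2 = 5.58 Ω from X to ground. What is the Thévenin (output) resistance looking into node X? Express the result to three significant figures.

R_th ≈ 3.35 Ω

R1' = 5.77 + 2.63 = 8.400 Ω (source resistance + R1).
With V_DC suppressed (replaced by a short), R_th = R1' ‖ R2 = (8.400 × 5.58)/(8.400 + 5.58) = 3.353 Ω.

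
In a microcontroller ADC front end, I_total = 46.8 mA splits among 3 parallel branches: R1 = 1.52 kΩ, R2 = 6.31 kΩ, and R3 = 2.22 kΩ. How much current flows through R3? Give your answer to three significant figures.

ΣG = 1/1.52 + 1/6.31 + 1/2.22 = 1.267.
Current divider: I(R3) = I_total · G_k/ΣG = 46.8 × (0.4505/1.267) = 46.8 × 0.3556 = 16.64 mA.

I ≈ 16.6 mA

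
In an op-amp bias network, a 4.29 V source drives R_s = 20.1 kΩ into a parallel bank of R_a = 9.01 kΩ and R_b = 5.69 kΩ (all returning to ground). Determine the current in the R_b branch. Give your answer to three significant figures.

I ≈ 0.111 mA

Parallel bank: R_p = 1/(1/9.01 + 1/5.69) = 3.488 kΩ.
V_A by voltage divider: V_A = 4.29 × 3.488/(20.1 + 3.488) = 0.6343 V.
I(R_b) = V_A / R_b = 0.6343/5.69 = 0.1115 mA.
(Check via current divider: I_total = 0.1819 mA; share G_k/ΣG = 0.6129 → same result.)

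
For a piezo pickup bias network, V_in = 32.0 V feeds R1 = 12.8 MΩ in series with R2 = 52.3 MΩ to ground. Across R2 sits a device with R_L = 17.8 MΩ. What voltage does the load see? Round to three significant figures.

First combine the lower leg with the load: R2 ‖ R_L = 13.28 MΩ.
Now apply the divider: V_out = 32.0 × 0.5092 = 16.29 V.

V_out ≈ 16.3 V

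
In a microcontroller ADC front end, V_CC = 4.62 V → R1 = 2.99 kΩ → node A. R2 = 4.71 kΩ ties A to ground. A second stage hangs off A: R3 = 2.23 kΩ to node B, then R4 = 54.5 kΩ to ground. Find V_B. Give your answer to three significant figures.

The second stage (R3 + R4 = 56.73 kΩ) loads node A in parallel with R2.
R2 ‖ (R3+R4) = 4.349 kΩ.
V_A = 4.62 × 4.349/(2.99 + 4.349) = 2.738 V.
Stage 2 is unloaded, so V_B = V_A · R4/(R3+R4) = 2.738 × 54.5/56.73 = 2.630 V.

V_B ≈ 2.63 V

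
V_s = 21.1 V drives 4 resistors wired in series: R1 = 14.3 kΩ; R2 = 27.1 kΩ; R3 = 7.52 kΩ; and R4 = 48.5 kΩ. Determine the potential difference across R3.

Series total: ΣR = 14.3 + 27.1 + 7.52 + 48.5 = 97.42 kΩ.
V = V_s · R/ΣR = 21.1 × 0.07719 = 1.629 V.

V ≈ 1.63 V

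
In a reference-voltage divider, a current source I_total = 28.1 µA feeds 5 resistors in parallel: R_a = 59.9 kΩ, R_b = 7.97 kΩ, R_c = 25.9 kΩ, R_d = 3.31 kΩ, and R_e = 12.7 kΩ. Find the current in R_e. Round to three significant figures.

Conductances: ΣG = 1/59.9 + 1/7.97 + 1/25.9 + 1/3.31 + 1/12.7 = 0.5616 (1/kΩ).
Current divider: I(R_e) = I_total · G_k/ΣG = 28.1 × (0.07874/0.5616) = 28.1 × 0.1402 = 3.940 µA.

I ≈ 3.94 µA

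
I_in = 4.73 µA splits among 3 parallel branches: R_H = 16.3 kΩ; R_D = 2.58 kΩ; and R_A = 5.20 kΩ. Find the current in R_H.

Conductances: ΣG = 1/16.3 + 1/2.58 + 1/5.20 = 0.6413 (1/kΩ).
Current divider: I(R_H) = I_in · G_k/ΣG = 4.73 × (0.06135/0.6413) = 4.73 × 0.09567 = 0.4525 µA.

I ≈ 0.453 µA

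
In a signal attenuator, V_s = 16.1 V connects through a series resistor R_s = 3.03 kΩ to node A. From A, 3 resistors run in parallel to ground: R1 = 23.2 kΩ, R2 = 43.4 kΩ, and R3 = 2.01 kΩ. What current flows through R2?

I ≈ 0.137 mA

Parallel bank: R_p = 1/(1/23.2 + 1/43.4 + 1/2.01) = 1.774 kΩ.
V_A by voltage divider: V_A = 16.1 × 1.774/(3.03 + 1.774) = 5.946 V.
I(R2) = V_A / R2 = 5.946/43.4 = 0.1370 mA.
(Equivalently: I_total = 3.351 mA, then current-divider fraction G_k/ΣG = 0.04088.)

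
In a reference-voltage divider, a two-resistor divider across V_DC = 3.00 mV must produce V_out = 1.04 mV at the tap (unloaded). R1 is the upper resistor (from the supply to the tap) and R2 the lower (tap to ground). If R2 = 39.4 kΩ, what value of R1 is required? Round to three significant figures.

Required fraction k = V_out/V_DC = 0.3467.
So R1 = R2 · (V_DC/V_out − 1) = 39.4 × (3.00/1.04 − 1) = 39.4 × 1.885 = 74.25 kΩ.

R1 ≈ 74.3 kΩ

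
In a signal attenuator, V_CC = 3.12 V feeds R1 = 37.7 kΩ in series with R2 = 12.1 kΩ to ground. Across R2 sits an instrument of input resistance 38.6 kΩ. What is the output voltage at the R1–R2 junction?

V_out ≈ 0.613 V

The load sits in parallel with R2, giving an effective lower resistance R2' = R2·R_L/(R2+R_L) = 9.212 kΩ.
Then V_out = V_CC · R2'/(R1 + R2') = 3.12 × 9.212/46.91 = 0.6127 V.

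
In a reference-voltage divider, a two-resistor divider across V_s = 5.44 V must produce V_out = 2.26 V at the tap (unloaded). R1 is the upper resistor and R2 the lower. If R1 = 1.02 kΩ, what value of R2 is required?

R2 ≈ 0.725 kΩ

Required fraction k = V_out/V_s = 0.4154.
Rearranging, R2 = R1·k/(1−k) = 1.02 × 0.7107 = 0.7249 kΩ.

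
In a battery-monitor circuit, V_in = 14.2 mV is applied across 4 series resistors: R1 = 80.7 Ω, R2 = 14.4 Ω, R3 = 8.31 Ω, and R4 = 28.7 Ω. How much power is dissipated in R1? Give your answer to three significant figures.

Series current I = V_in/ΣR = 14.2/132.1 = 0.1075 mA.
P(R1) = I²·R1 = (0.1075)² × 80.7 = 0.9323 µW.

P ≈ 0.932 µW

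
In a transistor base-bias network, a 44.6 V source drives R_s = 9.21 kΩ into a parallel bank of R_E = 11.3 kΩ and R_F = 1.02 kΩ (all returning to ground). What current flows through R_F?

Combine the parallel branches: R_p = (1/11.3 + 1/1.02)⁻¹ = 0.9356 kΩ.
V_A = 44.6 × 0.9356/10.15 = 4.113 V.
I(R_F) = V_A / R_F = 4.113/1.02 = 4.032 mA.

I ≈ 4.03 mA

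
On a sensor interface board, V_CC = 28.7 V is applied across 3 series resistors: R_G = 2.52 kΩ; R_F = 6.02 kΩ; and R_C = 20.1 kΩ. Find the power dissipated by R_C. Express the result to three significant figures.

Series current I = V_CC/ΣR = 28.7/28.64 = 1.002 mA.
V(R_C) = I·R = 20.14 V; P = V·I = 20.14 × 1.002 = 20.18 mW.

P ≈ 20.2 mW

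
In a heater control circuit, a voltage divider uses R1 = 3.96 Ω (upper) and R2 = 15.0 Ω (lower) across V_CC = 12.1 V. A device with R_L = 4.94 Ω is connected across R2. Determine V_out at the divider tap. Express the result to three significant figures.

V_out ≈ 5.86 V

R2 ‖ R_L = (15.0 × 4.94)/(15.0 + 4.94) = 3.716 Ω.
Then V_out = V_CC · R2'/(R1 + R2') = 12.1 × 3.716/7.676 = 5.858 V.
(Unloaded it would be 9.57 V; the load pulls it down.)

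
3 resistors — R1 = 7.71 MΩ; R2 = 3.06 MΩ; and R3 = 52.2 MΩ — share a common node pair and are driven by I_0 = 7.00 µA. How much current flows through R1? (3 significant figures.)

Conductances: ΣG = 1/7.71 + 1/3.06 + 1/52.2 = 0.4757 (1/MΩ).
Current divider: I(R1) = I_0 · G_k/ΣG = 7.00 × (0.1297/0.4757) = 7.00 × 0.2727 = 1.909 µA.

I ≈ 1.91 µA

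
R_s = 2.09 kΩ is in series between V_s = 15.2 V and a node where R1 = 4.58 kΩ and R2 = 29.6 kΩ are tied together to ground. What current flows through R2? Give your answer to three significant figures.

Combine the parallel branches: R_p = (1/4.58 + 1/29.6)⁻¹ = 3.966 kΩ.
V_A = 15.2 × 3.966/6.056 = 9.955 V.
Branch current I = V_A/R2 = 9.955/29.6 = 0.3363 mA.

I ≈ 0.336 mA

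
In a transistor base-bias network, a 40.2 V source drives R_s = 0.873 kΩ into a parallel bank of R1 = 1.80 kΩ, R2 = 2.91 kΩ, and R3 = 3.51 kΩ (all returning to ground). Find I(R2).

Parallel bank: R_p = 1/(1/1.80 + 1/2.91 + 1/3.51) = 0.8445 kΩ.
Node voltage V_A = V_CC · R_p/(R_s + R_p) = 40.2 × 0.4917 = 19.77 V.
Branch current I = V_A/R2 = 19.77/2.91 = 6.793 mA.

I ≈ 6.79 mA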